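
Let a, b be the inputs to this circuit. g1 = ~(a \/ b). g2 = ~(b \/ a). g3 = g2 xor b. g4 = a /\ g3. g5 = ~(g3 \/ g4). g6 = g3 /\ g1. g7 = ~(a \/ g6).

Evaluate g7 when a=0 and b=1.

g1 = ~(0 \/ 1) = 0
g2 = ~(1 \/ 0) = 0
g3 = 0 xor 1 = 1
g6 = 1 /\ 0 = 0
g7 = ~(0 \/ 0) = 1

1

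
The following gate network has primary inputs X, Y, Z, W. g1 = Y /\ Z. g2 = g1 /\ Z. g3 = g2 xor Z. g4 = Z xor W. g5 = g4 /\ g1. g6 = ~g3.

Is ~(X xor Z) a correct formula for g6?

No

g1 = Y /\ Z
g2 = g1 /\ Z = (Y /\ Z) /\ Z
g3 = g2 xor Z = ((Y /\ Z) /\ Z) xor Z
g6 = ~g3 = ~(((Y /\ Z) /\ Z) xor Z)
At X=0, Y=1, Z=1, W=0: circuit gives 1, formula gives 0.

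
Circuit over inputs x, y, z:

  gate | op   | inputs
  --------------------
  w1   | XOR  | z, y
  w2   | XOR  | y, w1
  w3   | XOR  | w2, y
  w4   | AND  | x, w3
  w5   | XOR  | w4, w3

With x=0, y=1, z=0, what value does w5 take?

1

w1 = 0 XOR 1 = 1
w2 = 1 XOR 1 = 0
w3 = 0 XOR 1 = 1
w4 = 0 AND 1 = 0
w5 = 0 XOR 1 = 1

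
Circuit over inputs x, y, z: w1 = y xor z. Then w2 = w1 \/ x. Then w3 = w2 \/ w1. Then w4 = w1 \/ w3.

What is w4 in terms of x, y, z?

(y xor z) \/ (((y xor z) \/ x) \/ (y xor z))

w1 = y xor z
w2 = w1 \/ x = (y xor z) \/ x
w3 = w2 \/ w1 = ((y xor z) \/ x) \/ (y xor z)
w4 = w1 \/ w3 = (y xor z) \/ (((y xor z) \/ x) \/ (y xor z))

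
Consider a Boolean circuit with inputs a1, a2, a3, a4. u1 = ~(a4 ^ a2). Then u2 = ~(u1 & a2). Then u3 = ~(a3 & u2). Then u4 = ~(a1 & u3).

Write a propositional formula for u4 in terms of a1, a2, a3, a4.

u1 = ~(a4 ^ a2)
u2 = ~(u1 & a2) = ~((~(a4 ^ a2)) & a2)
u3 = ~(a3 & u2) = ~(a3 & (~((~(a4 ^ a2)) & a2)))
u4 = ~(a1 & u3) = ~(a1 & (~(a3 & (~((~(a4 ^ a2)) & a2)))))

~(a1 & (~(a3 & (~((~(a4 ^ a2)) & a2)))))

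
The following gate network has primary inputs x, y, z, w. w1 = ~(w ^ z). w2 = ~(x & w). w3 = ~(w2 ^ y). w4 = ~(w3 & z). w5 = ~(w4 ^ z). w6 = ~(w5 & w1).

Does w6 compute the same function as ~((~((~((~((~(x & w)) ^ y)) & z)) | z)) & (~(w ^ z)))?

w1 = ~(w ^ z)
w2 = ~(x & w)
w3 = ~(w2 ^ y) = ~((~(x & w)) ^ y)
w4 = ~(w3 & z) = ~((~((~(x & w)) ^ y)) & z)
w5 = ~(w4 ^ z) = ~((~((~((~(x & w)) ^ y)) & z)) ^ z)
w6 = ~(w5 & w1) = ~((~((~((~((~(x & w)) ^ y)) & z)) ^ z)) & (~(w ^ z)))
At x=0, y=0, z=1, w=1: circuit gives 0, formula gives 1.

No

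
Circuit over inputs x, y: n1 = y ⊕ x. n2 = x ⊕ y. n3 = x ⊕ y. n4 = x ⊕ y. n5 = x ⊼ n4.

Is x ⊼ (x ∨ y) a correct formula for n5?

No

n4 = x ⊕ y
n5 = x ⊼ n4 = x ⊼ (x ⊕ y)
At x=1, y=1: circuit gives 1, formula gives 0.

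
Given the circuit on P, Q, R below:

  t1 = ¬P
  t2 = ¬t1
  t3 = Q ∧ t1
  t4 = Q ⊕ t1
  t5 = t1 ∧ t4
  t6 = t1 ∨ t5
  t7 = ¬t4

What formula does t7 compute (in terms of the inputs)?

t1 = ¬P
t4 = Q ⊕ t1 = Q ⊕ ¬P
t7 = ¬t4 = ¬(Q ⊕ ¬P)

¬(Q ⊕ ¬P)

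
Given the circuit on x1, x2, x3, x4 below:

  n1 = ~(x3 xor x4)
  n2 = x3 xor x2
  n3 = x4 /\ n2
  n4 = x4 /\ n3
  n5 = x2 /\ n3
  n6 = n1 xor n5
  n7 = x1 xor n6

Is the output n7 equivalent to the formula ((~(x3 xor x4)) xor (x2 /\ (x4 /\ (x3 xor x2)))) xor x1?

Yes

n1 = ~(x3 xor x4)
n2 = x3 xor x2
n3 = x4 /\ n2 = x4 /\ (x3 xor x2)
n5 = x2 /\ n3 = x2 /\ (x4 /\ (x3 xor x2))
n6 = n1 xor n5 = (~(x3 xor x4)) xor (x2 /\ (x4 /\ (x3 xor x2)))
n7 = x1 xor n6 = x1 xor ((~(x3 xor x4)) xor (x2 /\ (x4 /\ (x3 xor x2))))
At x1=0, x2=0, x3=0, x4=1: circuit gives 0, formula gives 0.
At x1=0, x2=0, x3=0, x4=0: circuit gives 1, formula gives 1.
Agrees on all 16 inputs.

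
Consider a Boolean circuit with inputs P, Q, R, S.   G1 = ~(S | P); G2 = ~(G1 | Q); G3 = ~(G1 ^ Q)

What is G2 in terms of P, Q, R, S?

G1 = ~(S | P)
G2 = ~(G1 | Q) = ~((~(S | P)) | Q)

~((~(S | P)) | Q)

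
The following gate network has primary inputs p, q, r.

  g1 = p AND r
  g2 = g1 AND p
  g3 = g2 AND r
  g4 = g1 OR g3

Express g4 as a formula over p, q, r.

(p AND r) OR (((p AND r) AND p) AND r)

g1 = p AND r
g2 = g1 AND p = (p AND r) AND p
g3 = g2 AND r = ((p AND r) AND p) AND r
g4 = g1 OR g3 = (p AND r) OR (((p AND r) AND p) AND r)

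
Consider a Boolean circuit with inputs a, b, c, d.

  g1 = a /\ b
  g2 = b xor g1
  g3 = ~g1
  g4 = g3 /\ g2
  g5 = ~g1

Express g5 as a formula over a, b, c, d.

g1 = a /\ b
g5 = ~g1 = ~(a /\ b)

~(a /\ b)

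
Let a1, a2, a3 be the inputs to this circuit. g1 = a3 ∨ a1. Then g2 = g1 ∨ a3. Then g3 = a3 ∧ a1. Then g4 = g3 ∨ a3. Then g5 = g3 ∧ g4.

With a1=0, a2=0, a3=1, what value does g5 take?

g3 = 1 ∧ 0 = 0
g4 = 0 ∨ 1 = 1
g5 = 0 ∧ 1 = 0

0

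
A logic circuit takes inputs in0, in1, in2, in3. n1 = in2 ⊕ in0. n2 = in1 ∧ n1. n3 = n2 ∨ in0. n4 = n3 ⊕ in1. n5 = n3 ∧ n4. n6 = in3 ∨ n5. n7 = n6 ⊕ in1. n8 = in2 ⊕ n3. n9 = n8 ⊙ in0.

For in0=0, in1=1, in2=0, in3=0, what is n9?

n1 = 0 ⊕ 0 = 0
n2 = 1 ∧ 0 = 0
n3 = 0 ∨ 0 = 0
n8 = 0 ⊕ 0 = 0
n9 = 0 ⊙ 0 = 1

1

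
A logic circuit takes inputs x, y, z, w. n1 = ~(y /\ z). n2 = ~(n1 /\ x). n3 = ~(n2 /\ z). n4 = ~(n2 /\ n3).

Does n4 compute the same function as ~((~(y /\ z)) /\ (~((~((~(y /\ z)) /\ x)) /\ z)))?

n1 = ~(y /\ z)
n2 = ~(n1 /\ x) = ~((~(y /\ z)) /\ x)
n3 = ~(n2 /\ z) = ~((~((~(y /\ z)) /\ x)) /\ z)
n4 = ~(n2 /\ n3) = ~((~((~(y /\ z)) /\ x)) /\ (~((~((~(y /\ z)) /\ x)) /\ z)))
At x=1, y=0, z=0, w=0: circuit gives 1, formula gives 0.

No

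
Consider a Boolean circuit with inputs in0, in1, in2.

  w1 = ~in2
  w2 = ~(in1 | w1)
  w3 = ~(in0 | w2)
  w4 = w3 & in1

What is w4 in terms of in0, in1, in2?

w1 = ~in2
w2 = ~(in1 | w1) = ~(in1 | ~in2)
w3 = ~(in0 | w2) = ~(in0 | (~(in1 | ~in2)))
w4 = w3 & in1 = (~(in0 | (~(in1 | ~in2)))) & in1

(~(in0 | (~(in1 | ~in2)))) & in1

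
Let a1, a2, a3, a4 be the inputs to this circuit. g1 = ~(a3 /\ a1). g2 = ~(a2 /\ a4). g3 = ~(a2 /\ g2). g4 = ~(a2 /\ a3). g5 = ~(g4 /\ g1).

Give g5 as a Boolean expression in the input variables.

~((~(a2 /\ a3)) /\ (~(a3 /\ a1)))

g1 = ~(a3 /\ a1)
g4 = ~(a2 /\ a3)
g5 = ~(g4 /\ g1) = ~((~(a2 /\ a3)) /\ (~(a3 /\ a1)))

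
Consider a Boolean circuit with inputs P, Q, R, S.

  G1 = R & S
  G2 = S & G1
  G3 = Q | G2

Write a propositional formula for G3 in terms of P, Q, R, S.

G1 = R & S
G2 = S & G1 = S & (R & S)
G3 = Q | G2 = Q | (S & (R & S))

Q | (S & (R & S))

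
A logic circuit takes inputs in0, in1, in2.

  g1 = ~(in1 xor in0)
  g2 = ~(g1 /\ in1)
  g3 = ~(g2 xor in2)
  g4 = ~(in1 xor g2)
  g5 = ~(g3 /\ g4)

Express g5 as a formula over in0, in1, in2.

~((~((~((~(in1 xor in0)) /\ in1)) xor in2)) /\ (~(in1 xor (~((~(in1 xor in0)) /\ in1)))))

g1 = ~(in1 xor in0)
g2 = ~(g1 /\ in1) = ~((~(in1 xor in0)) /\ in1)
g3 = ~(g2 xor in2) = ~((~((~(in1 xor in0)) /\ in1)) xor in2)
g4 = ~(in1 xor g2) = ~(in1 xor (~((~(in1 xor in0)) /\ in1)))
g5 = ~(g3 /\ g4) = ~((~((~((~(in1 xor in0)) /\ in1)) xor in2)) /\ (~(in1 xor (~((~(in1 xor in0)) /\ in1)))))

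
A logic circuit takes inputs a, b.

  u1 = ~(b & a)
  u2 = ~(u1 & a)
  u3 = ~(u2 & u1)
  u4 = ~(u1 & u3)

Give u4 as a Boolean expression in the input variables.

u1 = ~(b & a)
u2 = ~(u1 & a) = ~((~(b & a)) & a)
u3 = ~(u2 & u1) = ~((~((~(b & a)) & a)) & (~(b & a)))
u4 = ~(u1 & u3) = ~((~(b & a)) & (~((~((~(b & a)) & a)) & (~(b & a)))))

~((~(b & a)) & (~((~((~(b & a)) & a)) & (~(b & a)))))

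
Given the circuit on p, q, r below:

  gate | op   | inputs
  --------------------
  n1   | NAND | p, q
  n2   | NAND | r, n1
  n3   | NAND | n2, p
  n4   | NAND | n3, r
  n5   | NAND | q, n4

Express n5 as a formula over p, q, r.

q NAND (((r NAND (p NAND q)) NAND p) NAND r)

n1 = p NAND q
n2 = r NAND n1 = r NAND (p NAND q)
n3 = n2 NAND p = (r NAND (p NAND q)) NAND p
n4 = n3 NAND r = ((r NAND (p NAND q)) NAND p) NAND r
n5 = q NAND n4 = q NAND (((r NAND (p NAND q)) NAND p) NAND r)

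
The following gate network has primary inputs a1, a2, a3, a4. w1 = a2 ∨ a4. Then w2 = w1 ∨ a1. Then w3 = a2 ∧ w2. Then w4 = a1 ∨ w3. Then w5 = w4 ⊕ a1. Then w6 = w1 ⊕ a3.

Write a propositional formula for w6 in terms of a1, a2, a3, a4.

(a2 ∨ a4) ⊕ a3

w1 = a2 ∨ a4
w6 = w1 ⊕ a3 = (a2 ∨ a4) ⊕ a3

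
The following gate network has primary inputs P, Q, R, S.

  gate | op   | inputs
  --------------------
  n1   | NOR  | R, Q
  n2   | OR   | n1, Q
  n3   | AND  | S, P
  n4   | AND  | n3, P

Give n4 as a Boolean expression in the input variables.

(S AND P) AND P

n3 = S AND P
n4 = n3 AND P = (S AND P) AND P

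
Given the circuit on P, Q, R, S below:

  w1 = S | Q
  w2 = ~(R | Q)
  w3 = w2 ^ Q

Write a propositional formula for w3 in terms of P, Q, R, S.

(~(R | Q)) ^ Q

w2 = ~(R | Q)
w3 = w2 ^ Q = (~(R | Q)) ^ Q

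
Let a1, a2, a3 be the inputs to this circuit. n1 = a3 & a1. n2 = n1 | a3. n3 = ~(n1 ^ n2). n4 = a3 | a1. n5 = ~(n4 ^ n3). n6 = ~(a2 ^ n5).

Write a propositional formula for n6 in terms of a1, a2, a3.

n1 = a3 & a1
n2 = n1 | a3 = (a3 & a1) | a3
n3 = ~(n1 ^ n2) = ~((a3 & a1) ^ ((a3 & a1) | a3))
n4 = a3 | a1
n5 = ~(n4 ^ n3) = ~((a3 | a1) ^ (~((a3 & a1) ^ ((a3 & a1) | a3))))
n6 = ~(a2 ^ n5) = ~(a2 ^ (~((a3 | a1) ^ (~((a3 & a1) ^ ((a3 & a1) | a3))))))

~(a2 ^ (~((a3 | a1) ^ (~((a3 & a1) ^ ((a3 & a1) | a3))))))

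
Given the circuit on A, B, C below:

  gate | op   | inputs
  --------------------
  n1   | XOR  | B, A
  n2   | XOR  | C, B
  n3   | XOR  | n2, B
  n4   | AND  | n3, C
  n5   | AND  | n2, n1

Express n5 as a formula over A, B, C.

(C XOR B) AND (B XOR A)

n1 = B XOR A
n2 = C XOR B
n5 = n2 AND n1 = (C XOR B) AND (B XOR A)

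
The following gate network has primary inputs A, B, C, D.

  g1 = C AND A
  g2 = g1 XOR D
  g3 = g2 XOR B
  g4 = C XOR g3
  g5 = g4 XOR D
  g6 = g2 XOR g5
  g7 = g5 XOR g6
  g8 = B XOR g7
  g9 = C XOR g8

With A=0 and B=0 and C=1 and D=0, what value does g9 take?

1

g1 = 1 AND 0 = 0
g2 = 0 XOR 0 = 0
g3 = 0 XOR 0 = 0
g4 = 1 XOR 0 = 1
g5 = 1 XOR 0 = 1
g6 = 0 XOR 1 = 1
g7 = 1 XOR 1 = 0
g8 = 0 XOR 0 = 0
g9 = 1 XOR 0 = 1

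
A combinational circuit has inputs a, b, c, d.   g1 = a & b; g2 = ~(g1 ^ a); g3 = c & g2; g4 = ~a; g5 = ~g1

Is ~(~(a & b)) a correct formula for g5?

g1 = a & b
g5 = ~g1 = ~(a & b)
At a=0, b=0, c=0, d=0: circuit gives 1, formula gives 0.

No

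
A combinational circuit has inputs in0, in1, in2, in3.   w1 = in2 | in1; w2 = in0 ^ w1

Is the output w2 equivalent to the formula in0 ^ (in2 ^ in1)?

No

w1 = in2 | in1
w2 = in0 ^ w1 = in0 ^ (in2 | in1)
At in0=0, in1=1, in2=1, in3=0: circuit gives 1, formula gives 0.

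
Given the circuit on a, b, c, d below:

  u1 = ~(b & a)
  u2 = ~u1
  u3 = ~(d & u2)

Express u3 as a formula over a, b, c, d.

~(d & ~(~(b & a)))

u1 = ~(b & a)
u2 = ~u1 = ~(~(b & a))
u3 = ~(d & u2) = ~(d & ~(~(b & a)))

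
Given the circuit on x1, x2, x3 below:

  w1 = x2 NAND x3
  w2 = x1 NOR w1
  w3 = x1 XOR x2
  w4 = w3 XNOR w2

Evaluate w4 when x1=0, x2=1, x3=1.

w1 = 1 NAND 1 = 0
w2 = 0 NOR 0 = 1
w3 = 0 XOR 1 = 1
w4 = 1 XNOR 1 = 1

1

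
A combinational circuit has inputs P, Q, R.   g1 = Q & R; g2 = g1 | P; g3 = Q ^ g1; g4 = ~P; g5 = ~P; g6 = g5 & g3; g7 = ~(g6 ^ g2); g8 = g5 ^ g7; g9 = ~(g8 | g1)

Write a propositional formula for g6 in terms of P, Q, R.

g1 = Q & R
g3 = Q ^ g1 = Q ^ (Q & R)
g5 = ~P
g6 = g5 & g3 = ~P & (Q ^ (Q & R))

~P & (Q ^ (Q & R))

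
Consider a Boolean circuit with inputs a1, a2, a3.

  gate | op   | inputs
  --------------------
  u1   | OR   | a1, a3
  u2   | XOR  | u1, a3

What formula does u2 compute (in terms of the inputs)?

u1 = a1 OR a3
u2 = u1 XOR a3 = (a1 OR a3) XOR a3

(a1 OR a3) XOR a3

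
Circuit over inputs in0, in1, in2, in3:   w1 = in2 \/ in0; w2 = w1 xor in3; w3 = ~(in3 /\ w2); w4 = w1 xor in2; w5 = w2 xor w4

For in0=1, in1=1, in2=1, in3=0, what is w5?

1

w1 = 1 \/ 1 = 1
w2 = 1 xor 0 = 1
w4 = 1 xor 1 = 0
w5 = 1 xor 0 = 1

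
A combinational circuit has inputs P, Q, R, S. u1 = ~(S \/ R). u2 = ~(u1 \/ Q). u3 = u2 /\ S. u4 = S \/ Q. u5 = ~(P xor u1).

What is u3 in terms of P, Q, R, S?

u1 = ~(S \/ R)
u2 = ~(u1 \/ Q) = ~((~(S \/ R)) \/ Q)
u3 = u2 /\ S = (~((~(S \/ R)) \/ Q)) /\ S

(~((~(S \/ R)) \/ Q)) /\ S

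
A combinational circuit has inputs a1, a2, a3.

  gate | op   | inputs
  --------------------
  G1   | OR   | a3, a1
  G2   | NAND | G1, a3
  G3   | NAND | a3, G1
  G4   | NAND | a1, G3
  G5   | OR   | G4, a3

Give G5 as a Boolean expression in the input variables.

G1 = a3 OR a1
G3 = a3 NAND G1 = a3 NAND (a3 OR a1)
G4 = a1 NAND G3 = a1 NAND (a3 NAND (a3 OR a1))
G5 = G4 OR a3 = (a1 NAND (a3 NAND (a3 OR a1))) OR a3

(a1 NAND (a3 NAND (a3 OR a1))) OR a3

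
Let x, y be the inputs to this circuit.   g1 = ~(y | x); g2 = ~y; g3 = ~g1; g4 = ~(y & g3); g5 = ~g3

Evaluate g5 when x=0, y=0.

g1 = ~(0 | 0) = 1
g3 = ~1 = 0
g5 = ~0 = 1

1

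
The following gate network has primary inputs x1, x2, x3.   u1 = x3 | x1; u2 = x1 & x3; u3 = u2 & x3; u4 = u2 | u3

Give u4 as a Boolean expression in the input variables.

u2 = x1 & x3
u3 = u2 & x3 = (x1 & x3) & x3
u4 = u2 | u3 = (x1 & x3) | ((x1 & x3) & x3)

(x1 & x3) | ((x1 & x3) & x3)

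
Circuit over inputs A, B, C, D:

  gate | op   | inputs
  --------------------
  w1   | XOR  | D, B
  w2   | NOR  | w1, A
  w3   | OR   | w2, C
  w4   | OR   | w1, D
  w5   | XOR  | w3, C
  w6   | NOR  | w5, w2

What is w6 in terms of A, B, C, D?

w1 = D XOR B
w2 = w1 NOR A = (D XOR B) NOR A
w3 = w2 OR C = ((D XOR B) NOR A) OR C
w5 = w3 XOR C = (((D XOR B) NOR A) OR C) XOR C
w6 = w5 NOR w2 = ((((D XOR B) NOR A) OR C) XOR C) NOR ((D XOR B) NOR A)

((((D XOR B) NOR A) OR C) XOR C) NOR ((D XOR B) NOR A)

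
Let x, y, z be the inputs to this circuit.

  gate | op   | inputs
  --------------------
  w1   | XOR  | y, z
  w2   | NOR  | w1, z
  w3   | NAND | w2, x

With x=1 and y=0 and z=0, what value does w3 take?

w1 = 0 XOR 0 = 0
w2 = 0 NOR 0 = 1
w3 = 1 NAND 1 = 0

0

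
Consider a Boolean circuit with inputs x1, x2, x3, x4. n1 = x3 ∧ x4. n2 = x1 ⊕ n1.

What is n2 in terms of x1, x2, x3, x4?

n1 = x3 ∧ x4
n2 = x1 ⊕ n1 = x1 ⊕ (x3 ∧ x4)

x1 ⊕ (x3 ∧ x4)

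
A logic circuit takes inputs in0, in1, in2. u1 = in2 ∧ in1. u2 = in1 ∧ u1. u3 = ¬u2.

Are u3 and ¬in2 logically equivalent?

u1 = in2 ∧ in1
u2 = in1 ∧ u1 = in1 ∧ (in2 ∧ in1)
u3 = ¬u2 = ¬(in1 ∧ (in2 ∧ in1))
At in0=0, in1=0, in2=1: circuit gives 1, formula gives 0.

No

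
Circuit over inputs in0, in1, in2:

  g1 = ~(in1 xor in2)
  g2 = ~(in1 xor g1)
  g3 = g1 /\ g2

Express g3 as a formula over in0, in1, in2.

g1 = ~(in1 xor in2)
g2 = ~(in1 xor g1) = ~(in1 xor (~(in1 xor in2)))
g3 = g1 /\ g2 = (~(in1 xor in2)) /\ (~(in1 xor (~(in1 xor in2))))

(~(in1 xor in2)) /\ (~(in1 xor (~(in1 xor in2))))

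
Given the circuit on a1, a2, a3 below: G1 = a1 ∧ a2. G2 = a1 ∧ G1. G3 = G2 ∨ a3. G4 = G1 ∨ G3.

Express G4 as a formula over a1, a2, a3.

G1 = a1 ∧ a2
G2 = a1 ∧ G1 = a1 ∧ (a1 ∧ a2)
G3 = G2 ∨ a3 = (a1 ∧ (a1 ∧ a2)) ∨ a3
G4 = G1 ∨ G3 = (a1 ∧ a2) ∨ ((a1 ∧ (a1 ∧ a2)) ∨ a3)

(a1 ∧ a2) ∨ ((a1 ∧ (a1 ∧ a2)) ∨ a3)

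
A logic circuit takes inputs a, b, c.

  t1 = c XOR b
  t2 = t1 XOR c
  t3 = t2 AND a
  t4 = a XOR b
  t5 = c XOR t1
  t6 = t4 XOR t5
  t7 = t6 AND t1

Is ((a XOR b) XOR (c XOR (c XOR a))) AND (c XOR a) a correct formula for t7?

t1 = c XOR b
t4 = a XOR b
t5 = c XOR t1 = c XOR (c XOR b)
t6 = t4 XOR t5 = (a XOR b) XOR (c XOR (c XOR b))
t7 = t6 AND t1 = ((a XOR b) XOR (c XOR (c XOR b))) AND (c XOR b)
At a=0, b=1, c=1: circuit gives 0, formula gives 1.

No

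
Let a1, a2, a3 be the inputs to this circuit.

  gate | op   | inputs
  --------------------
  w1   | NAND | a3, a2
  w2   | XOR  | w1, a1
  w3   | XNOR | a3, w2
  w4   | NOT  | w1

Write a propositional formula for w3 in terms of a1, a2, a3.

a3 XNOR ((a3 NAND a2) XOR a1)

w1 = a3 NAND a2
w2 = w1 XOR a1 = (a3 NAND a2) XOR a1
w3 = a3 XNOR w2 = a3 XNOR ((a3 NAND a2) XOR a1)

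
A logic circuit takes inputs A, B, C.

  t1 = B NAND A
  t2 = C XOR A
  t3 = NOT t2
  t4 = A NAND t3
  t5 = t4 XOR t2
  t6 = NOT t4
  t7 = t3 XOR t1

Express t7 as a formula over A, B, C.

t1 = B NAND A
t2 = C XOR A
t3 = NOT t2 = NOT (C XOR A)
t7 = t3 XOR t1 = NOT (C XOR A) XOR (B NAND A)

NOT (C XOR A) XOR (B NAND A)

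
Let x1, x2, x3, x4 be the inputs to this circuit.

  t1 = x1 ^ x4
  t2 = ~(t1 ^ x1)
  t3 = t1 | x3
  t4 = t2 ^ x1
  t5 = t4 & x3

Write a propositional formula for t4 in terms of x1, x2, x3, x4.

(~((x1 ^ x4) ^ x1)) ^ x1

t1 = x1 ^ x4
t2 = ~(t1 ^ x1) = ~((x1 ^ x4) ^ x1)
t4 = t2 ^ x1 = (~((x1 ^ x4) ^ x1)) ^ x1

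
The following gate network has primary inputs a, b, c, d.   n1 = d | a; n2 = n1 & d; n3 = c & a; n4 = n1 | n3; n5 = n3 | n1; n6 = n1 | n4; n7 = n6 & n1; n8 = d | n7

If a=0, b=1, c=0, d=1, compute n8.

1

n1 = 1 | 0 = 1
n3 = 0 & 0 = 0
n4 = 1 | 0 = 1
n6 = 1 | 1 = 1
n7 = 1 & 1 = 1
n8 = 1 | 1 = 1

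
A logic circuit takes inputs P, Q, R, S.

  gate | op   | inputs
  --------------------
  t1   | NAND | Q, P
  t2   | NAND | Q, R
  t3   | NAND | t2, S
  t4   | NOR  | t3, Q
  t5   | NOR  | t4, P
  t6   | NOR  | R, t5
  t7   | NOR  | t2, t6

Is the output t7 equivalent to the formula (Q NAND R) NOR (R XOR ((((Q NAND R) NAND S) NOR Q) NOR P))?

t2 = Q NAND R
t3 = t2 NAND S = (Q NAND R) NAND S
t4 = t3 NOR Q = ((Q NAND R) NAND S) NOR Q
t5 = t4 NOR P = (((Q NAND R) NAND S) NOR Q) NOR P
t6 = R NOR t5 = R NOR ((((Q NAND R) NAND S) NOR Q) NOR P)
t7 = t2 NOR t6 = (Q NAND R) NOR (R NOR ((((Q NAND R) NAND S) NOR Q) NOR P))
At P=1, Q=1, R=1, S=0: circuit gives 1, formula gives 0.

No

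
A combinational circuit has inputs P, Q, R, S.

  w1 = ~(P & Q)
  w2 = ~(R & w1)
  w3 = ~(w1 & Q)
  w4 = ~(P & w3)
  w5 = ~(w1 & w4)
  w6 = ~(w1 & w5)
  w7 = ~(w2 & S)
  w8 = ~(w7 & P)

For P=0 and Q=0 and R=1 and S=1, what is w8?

1

w1 = ~(0 & 0) = 1
w2 = ~(1 & 1) = 0
w7 = ~(0 & 1) = 1
w8 = ~(1 & 0) = 1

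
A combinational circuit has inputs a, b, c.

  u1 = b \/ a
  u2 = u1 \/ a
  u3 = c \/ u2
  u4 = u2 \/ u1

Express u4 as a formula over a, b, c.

((b \/ a) \/ a) \/ (b \/ a)

u1 = b \/ a
u2 = u1 \/ a = (b \/ a) \/ a
u4 = u2 \/ u1 = ((b \/ a) \/ a) \/ (b \/ a)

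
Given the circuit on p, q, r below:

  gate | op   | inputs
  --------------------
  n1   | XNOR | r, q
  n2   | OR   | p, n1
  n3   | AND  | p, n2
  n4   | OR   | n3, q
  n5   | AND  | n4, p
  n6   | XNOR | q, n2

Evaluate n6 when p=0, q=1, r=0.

0

n1 = 0 XNOR 1 = 0
n2 = 0 OR 0 = 0
n6 = 1 XNOR 0 = 0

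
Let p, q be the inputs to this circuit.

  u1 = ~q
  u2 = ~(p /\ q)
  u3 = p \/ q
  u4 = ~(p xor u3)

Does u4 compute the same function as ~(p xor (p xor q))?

u3 = p \/ q
u4 = ~(p xor u3) = ~(p xor (p \/ q))
At p=1, q=1: circuit gives 1, formula gives 0.

No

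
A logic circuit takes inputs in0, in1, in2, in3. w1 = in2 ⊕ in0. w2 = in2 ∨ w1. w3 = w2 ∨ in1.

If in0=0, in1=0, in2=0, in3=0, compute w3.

w1 = 0 ⊕ 0 = 0
w2 = 0 ∨ 0 = 0
w3 = 0 ∨ 0 = 0

0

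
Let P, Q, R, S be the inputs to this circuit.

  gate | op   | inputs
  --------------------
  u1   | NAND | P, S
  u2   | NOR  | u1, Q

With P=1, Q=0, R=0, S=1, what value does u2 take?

u1 = 1 NAND 1 = 0
u2 = 0 NOR 0 = 1

1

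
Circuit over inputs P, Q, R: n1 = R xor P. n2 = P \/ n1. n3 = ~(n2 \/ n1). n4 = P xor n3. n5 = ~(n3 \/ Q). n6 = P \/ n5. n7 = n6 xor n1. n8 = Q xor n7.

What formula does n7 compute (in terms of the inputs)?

(P \/ (~((~((P \/ (R xor P)) \/ (R xor P))) \/ Q))) xor (R xor P)

n1 = R xor P
n2 = P \/ n1 = P \/ (R xor P)
n3 = ~(n2 \/ n1) = ~((P \/ (R xor P)) \/ (R xor P))
n5 = ~(n3 \/ Q) = ~((~((P \/ (R xor P)) \/ (R xor P))) \/ Q)
n6 = P \/ n5 = P \/ (~((~((P \/ (R xor P)) \/ (R xor P))) \/ Q))
n7 = n6 xor n1 = (P \/ (~((~((P \/ (R xor P)) \/ (R xor P))) \/ Q))) xor (R xor P)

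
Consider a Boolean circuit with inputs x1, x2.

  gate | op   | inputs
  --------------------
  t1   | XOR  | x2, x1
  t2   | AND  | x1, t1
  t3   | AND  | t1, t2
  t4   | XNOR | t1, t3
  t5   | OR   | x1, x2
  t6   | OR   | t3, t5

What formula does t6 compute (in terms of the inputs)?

t1 = x2 XOR x1
t2 = x1 AND t1 = x1 AND (x2 XOR x1)
t3 = t1 AND t2 = (x2 XOR x1) AND (x1 AND (x2 XOR x1))
t5 = x1 OR x2
t6 = t3 OR t5 = ((x2 XOR x1) AND (x1 AND (x2 XOR x1))) OR (x1 OR x2)

((x2 XOR x1) AND (x1 AND (x2 XOR x1))) OR (x1 OR x2)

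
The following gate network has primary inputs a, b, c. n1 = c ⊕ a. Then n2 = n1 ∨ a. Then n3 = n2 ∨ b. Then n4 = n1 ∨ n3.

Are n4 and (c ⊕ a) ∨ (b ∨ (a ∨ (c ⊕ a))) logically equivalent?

Yes

n1 = c ⊕ a
n2 = n1 ∨ a = (c ⊕ a) ∨ a
n3 = n2 ∨ b = ((c ⊕ a) ∨ a) ∨ b
n4 = n1 ∨ n3 = (c ⊕ a) ∨ (((c ⊕ a) ∨ a) ∨ b)
At a=0, b=0, c=0: circuit gives 0, formula gives 0.
At a=0, b=0, c=1: circuit gives 1, formula gives 1.
Agrees on all 8 inputs.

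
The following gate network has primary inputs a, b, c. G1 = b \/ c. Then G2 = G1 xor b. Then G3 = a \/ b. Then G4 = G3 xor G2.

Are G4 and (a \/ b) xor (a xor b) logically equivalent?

No

G1 = b \/ c
G2 = G1 xor b = (b \/ c) xor b
G3 = a \/ b
G4 = G3 xor G2 = (a \/ b) xor ((b \/ c) xor b)
At a=0, b=0, c=1: circuit gives 1, formula gives 0.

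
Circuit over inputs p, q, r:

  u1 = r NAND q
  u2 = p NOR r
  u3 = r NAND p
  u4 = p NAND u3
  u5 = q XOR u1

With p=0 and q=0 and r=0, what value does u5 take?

1

u1 = 0 NAND 0 = 1
u5 = 0 XOR 1 = 1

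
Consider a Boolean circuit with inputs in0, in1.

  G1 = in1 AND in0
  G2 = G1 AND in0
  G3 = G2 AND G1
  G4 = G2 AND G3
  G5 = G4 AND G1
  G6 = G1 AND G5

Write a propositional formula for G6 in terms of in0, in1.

(in1 AND in0) AND ((((in1 AND in0) AND in0) AND (((in1 AND in0) AND in0) AND (in1 AND in0))) AND (in1 AND in0))

G1 = in1 AND in0
G2 = G1 AND in0 = (in1 AND in0) AND in0
G3 = G2 AND G1 = ((in1 AND in0) AND in0) AND (in1 AND in0)
G4 = G2 AND G3 = ((in1 AND in0) AND in0) AND (((in1 AND in0) AND in0) AND (in1 AND in0))
G5 = G4 AND G1 = (((in1 AND in0) AND in0) AND (((in1 AND in0) AND in0) AND (in1 AND in0))) AND (in1 AND in0)
G6 = G1 AND G5 = (in1 AND in0) AND ((((in1 AND in0) AND in0) AND (((in1 AND in0) AND in0) AND (in1 AND in0))) AND (in1 AND in0))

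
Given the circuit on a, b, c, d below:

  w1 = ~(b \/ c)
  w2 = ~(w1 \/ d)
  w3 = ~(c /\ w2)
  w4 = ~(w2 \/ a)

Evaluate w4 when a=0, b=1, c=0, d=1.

1

w1 = ~(1 \/ 0) = 0
w2 = ~(0 \/ 1) = 0
w4 = ~(0 \/ 0) = 1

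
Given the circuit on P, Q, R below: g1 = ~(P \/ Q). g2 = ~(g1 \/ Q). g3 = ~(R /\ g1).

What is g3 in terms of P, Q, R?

g1 = ~(P \/ Q)
g3 = ~(R /\ g1) = ~(R /\ (~(P \/ Q)))

~(R /\ (~(P \/ Q)))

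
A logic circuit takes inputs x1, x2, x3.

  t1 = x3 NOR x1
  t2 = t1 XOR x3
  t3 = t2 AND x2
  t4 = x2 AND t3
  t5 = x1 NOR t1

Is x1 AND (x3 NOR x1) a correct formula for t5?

t1 = x3 NOR x1
t5 = x1 NOR t1 = x1 NOR (x3 NOR x1)
At x1=0, x2=0, x3=1: circuit gives 1, formula gives 0.

No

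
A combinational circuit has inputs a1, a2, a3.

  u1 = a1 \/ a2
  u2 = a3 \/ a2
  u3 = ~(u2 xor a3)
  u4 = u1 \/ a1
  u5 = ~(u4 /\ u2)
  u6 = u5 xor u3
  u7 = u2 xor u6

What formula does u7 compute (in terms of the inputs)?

(a3 \/ a2) xor ((~(((a1 \/ a2) \/ a1) /\ (a3 \/ a2))) xor (~((a3 \/ a2) xor a3)))

u1 = a1 \/ a2
u2 = a3 \/ a2
u3 = ~(u2 xor a3) = ~((a3 \/ a2) xor a3)
u4 = u1 \/ a1 = (a1 \/ a2) \/ a1
u5 = ~(u4 /\ u2) = ~(((a1 \/ a2) \/ a1) /\ (a3 \/ a2))
u6 = u5 xor u3 = (~(((a1 \/ a2) \/ a1) /\ (a3 \/ a2))) xor (~((a3 \/ a2) xor a3))
u7 = u2 xor u6 = (a3 \/ a2) xor ((~(((a1 \/ a2) \/ a1) /\ (a3 \/ a2))) xor (~((a3 \/ a2) xor a3)))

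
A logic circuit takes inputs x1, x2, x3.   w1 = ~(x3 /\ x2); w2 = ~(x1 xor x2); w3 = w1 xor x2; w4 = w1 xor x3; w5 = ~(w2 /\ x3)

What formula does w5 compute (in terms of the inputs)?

~((~(x1 xor x2)) /\ x3)

w2 = ~(x1 xor x2)
w5 = ~(w2 /\ x3) = ~((~(x1 xor x2)) /\ x3)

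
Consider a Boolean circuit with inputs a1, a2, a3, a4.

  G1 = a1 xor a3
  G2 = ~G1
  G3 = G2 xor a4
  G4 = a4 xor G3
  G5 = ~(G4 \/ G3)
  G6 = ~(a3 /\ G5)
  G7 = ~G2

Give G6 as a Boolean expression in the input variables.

G1 = a1 xor a3
G2 = ~G1 = ~(a1 xor a3)
G3 = G2 xor a4 = ~(a1 xor a3) xor a4
G4 = a4 xor G3 = a4 xor (~(a1 xor a3) xor a4)
G5 = ~(G4 \/ G3) = ~((a4 xor (~(a1 xor a3) xor a4)) \/ (~(a1 xor a3) xor a4))
G6 = ~(a3 /\ G5) = ~(a3 /\ (~((a4 xor (~(a1 xor a3) xor a4)) \/ (~(a1 xor a3) xor a4))))

~(a3 /\ (~((a4 xor (~(a1 xor a3) xor a4)) \/ (~(a1 xor a3) xor a4))))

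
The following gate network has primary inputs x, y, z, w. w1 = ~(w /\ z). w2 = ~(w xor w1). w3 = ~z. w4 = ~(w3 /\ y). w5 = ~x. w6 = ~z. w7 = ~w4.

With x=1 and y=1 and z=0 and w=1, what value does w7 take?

1

w3 = ~0 = 1
w4 = ~(1 /\ 1) = 0
w7 = ~0 = 1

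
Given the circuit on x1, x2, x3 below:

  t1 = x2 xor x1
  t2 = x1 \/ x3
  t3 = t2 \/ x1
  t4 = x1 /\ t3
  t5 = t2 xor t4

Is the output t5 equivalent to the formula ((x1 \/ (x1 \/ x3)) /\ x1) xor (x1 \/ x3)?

t2 = x1 \/ x3
t3 = t2 \/ x1 = (x1 \/ x3) \/ x1
t4 = x1 /\ t3 = x1 /\ ((x1 \/ x3) \/ x1)
t5 = t2 xor t4 = (x1 \/ x3) xor (x1 /\ ((x1 \/ x3) \/ x1))
At x1=0, x2=0, x3=0: circuit gives 0, formula gives 0.
At x1=0, x2=0, x3=1: circuit gives 1, formula gives 1.
Agrees on all 8 inputs.

Yes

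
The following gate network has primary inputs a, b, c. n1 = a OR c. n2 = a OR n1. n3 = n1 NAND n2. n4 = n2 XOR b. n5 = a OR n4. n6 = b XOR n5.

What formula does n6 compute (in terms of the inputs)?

n1 = a OR c
n2 = a OR n1 = a OR (a OR c)
n4 = n2 XOR b = (a OR (a OR c)) XOR b
n5 = a OR n4 = a OR ((a OR (a OR c)) XOR b)
n6 = b XOR n5 = b XOR (a OR ((a OR (a OR c)) XOR b))

b XOR (a OR ((a OR (a OR c)) XOR b))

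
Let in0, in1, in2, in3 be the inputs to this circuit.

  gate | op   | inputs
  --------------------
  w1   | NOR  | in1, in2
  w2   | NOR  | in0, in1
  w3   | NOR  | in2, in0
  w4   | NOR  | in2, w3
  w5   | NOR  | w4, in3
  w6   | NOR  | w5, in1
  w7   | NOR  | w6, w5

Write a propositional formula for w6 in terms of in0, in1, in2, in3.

((in2 NOR (in2 NOR in0)) NOR in3) NOR in1

w3 = in2 NOR in0
w4 = in2 NOR w3 = in2 NOR (in2 NOR in0)
w5 = w4 NOR in3 = (in2 NOR (in2 NOR in0)) NOR in3
w6 = w5 NOR in1 = ((in2 NOR (in2 NOR in0)) NOR in3) NOR in1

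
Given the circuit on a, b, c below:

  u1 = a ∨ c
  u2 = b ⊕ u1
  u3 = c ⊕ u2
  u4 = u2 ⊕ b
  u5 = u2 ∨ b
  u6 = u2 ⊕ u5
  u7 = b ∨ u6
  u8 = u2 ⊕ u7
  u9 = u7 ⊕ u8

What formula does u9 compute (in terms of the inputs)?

u1 = a ∨ c
u2 = b ⊕ u1 = b ⊕ (a ∨ c)
u5 = u2 ∨ b = (b ⊕ (a ∨ c)) ∨ b
u6 = u2 ⊕ u5 = (b ⊕ (a ∨ c)) ⊕ ((b ⊕ (a ∨ c)) ∨ b)
u7 = b ∨ u6 = b ∨ ((b ⊕ (a ∨ c)) ⊕ ((b ⊕ (a ∨ c)) ∨ b))
u8 = u2 ⊕ u7 = (b ⊕ (a ∨ c)) ⊕ (b ∨ ((b ⊕ (a ∨ c)) ⊕ ((b ⊕ (a ∨ c)) ∨ b)))
u9 = u7 ⊕ u8 = (b ∨ ((b ⊕ (a ∨ c)) ⊕ ((b ⊕ (a ∨ c)) ∨ b))) ⊕ ((b ⊕ (a ∨ c)) ⊕ (b ∨ ((b ⊕ (a ∨ c)) ⊕ ((b ⊕ (a ∨ c)) ∨ b))))

(b ∨ ((b ⊕ (a ∨ c)) ⊕ ((b ⊕ (a ∨ c)) ∨ b))) ⊕ ((b ⊕ (a ∨ c)) ⊕ (b ∨ ((b ⊕ (a ∨ c)) ⊕ ((b ⊕ (a ∨ c)) ∨ b))))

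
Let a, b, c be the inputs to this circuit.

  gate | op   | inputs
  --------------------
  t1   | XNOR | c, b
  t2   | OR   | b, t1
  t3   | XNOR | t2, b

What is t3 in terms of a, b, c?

t1 = c XNOR b
t2 = b OR t1 = b OR (c XNOR b)
t3 = t2 XNOR b = (b OR (c XNOR b)) XNOR b

(b OR (c XNOR b)) XNOR b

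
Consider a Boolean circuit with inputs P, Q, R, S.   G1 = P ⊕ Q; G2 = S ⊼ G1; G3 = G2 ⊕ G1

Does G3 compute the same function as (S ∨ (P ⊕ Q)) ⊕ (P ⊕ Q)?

G1 = P ⊕ Q
G2 = S ⊼ G1 = S ⊼ (P ⊕ Q)
G3 = G2 ⊕ G1 = (S ⊼ (P ⊕ Q)) ⊕ (P ⊕ Q)
At P=0, Q=0, R=0, S=0: circuit gives 1, formula gives 0.

No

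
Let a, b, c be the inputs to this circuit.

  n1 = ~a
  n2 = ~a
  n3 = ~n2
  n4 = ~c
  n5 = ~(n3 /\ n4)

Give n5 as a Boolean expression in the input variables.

~(~~a /\ ~c)

n2 = ~a
n3 = ~n2 = ~~a
n4 = ~c
n5 = ~(n3 /\ n4) = ~(~~a /\ ~c)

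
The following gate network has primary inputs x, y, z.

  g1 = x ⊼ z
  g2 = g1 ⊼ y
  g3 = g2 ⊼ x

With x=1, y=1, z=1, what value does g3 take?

0

g1 = 1 ⊼ 1 = 0
g2 = 0 ⊼ 1 = 1
g3 = 1 ⊼ 1 = 0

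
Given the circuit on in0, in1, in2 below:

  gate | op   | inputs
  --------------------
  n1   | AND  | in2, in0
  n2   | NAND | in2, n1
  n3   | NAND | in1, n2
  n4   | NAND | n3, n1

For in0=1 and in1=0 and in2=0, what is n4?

n1 = 0 AND 1 = 0
n2 = 0 NAND 0 = 1
n3 = 0 NAND 1 = 1
n4 = 1 NAND 0 = 1

1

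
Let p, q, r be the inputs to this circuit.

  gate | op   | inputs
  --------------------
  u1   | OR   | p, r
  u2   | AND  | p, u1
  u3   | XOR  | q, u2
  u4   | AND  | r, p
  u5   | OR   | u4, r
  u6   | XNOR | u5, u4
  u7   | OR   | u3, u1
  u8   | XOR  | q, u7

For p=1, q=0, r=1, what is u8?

u1 = 1 OR 1 = 1
u2 = 1 AND 1 = 1
u3 = 0 XOR 1 = 1
u7 = 1 OR 1 = 1
u8 = 0 XOR 1 = 1

1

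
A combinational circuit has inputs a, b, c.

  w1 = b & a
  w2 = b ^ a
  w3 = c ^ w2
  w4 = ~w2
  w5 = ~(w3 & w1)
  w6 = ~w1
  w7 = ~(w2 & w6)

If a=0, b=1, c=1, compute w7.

w1 = 1 & 0 = 0
w2 = 1 ^ 0 = 1
w6 = ~0 = 1
w7 = ~(1 & 1) = 0

0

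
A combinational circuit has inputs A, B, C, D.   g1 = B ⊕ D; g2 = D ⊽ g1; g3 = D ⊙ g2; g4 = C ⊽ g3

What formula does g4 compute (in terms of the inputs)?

C ⊽ (D ⊙ (D ⊽ (B ⊕ D)))

g1 = B ⊕ D
g2 = D ⊽ g1 = D ⊽ (B ⊕ D)
g3 = D ⊙ g2 = D ⊙ (D ⊽ (B ⊕ D))
g4 = C ⊽ g3 = C ⊽ (D ⊙ (D ⊽ (B ⊕ D)))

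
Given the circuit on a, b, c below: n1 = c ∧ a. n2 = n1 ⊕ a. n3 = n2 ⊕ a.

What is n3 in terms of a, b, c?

n1 = c ∧ a
n2 = n1 ⊕ a = (c ∧ a) ⊕ a
n3 = n2 ⊕ a = ((c ∧ a) ⊕ a) ⊕ a

((c ∧ a) ⊕ a) ⊕ a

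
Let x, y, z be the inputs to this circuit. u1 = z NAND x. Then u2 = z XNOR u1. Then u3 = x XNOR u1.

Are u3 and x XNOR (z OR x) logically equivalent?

u1 = z NAND x
u3 = x XNOR u1 = x XNOR (z NAND x)
At x=0, y=0, z=0: circuit gives 0, formula gives 1.

No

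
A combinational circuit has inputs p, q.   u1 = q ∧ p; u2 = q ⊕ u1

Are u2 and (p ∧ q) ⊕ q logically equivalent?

u1 = q ∧ p
u2 = q ⊕ u1 = q ⊕ (q ∧ p)
At p=0, q=0: circuit gives 0, formula gives 0.
At p=0, q=1: circuit gives 1, formula gives 1.
Agrees on all 4 inputs.

Yes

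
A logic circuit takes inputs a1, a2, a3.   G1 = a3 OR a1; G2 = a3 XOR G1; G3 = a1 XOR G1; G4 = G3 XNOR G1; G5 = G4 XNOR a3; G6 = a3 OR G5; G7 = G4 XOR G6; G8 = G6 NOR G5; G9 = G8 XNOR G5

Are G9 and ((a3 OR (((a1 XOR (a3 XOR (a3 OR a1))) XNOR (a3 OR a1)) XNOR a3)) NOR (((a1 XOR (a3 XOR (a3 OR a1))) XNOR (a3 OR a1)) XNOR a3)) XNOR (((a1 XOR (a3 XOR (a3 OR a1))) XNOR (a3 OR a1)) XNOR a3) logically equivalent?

No

G1 = a3 OR a1
G3 = a1 XOR G1 = a1 XOR (a3 OR a1)
G4 = G3 XNOR G1 = (a1 XOR (a3 OR a1)) XNOR (a3 OR a1)
G5 = G4 XNOR a3 = ((a1 XOR (a3 OR a1)) XNOR (a3 OR a1)) XNOR a3
G6 = a3 OR G5 = a3 OR (((a1 XOR (a3 OR a1)) XNOR (a3 OR a1)) XNOR a3)
G8 = G6 NOR G5 = (a3 OR (((a1 XOR (a3 OR a1)) XNOR (a3 OR a1)) XNOR a3)) NOR (((a1 XOR (a3 OR a1)) XNOR (a3 OR a1)) XNOR a3)
G9 = G8 XNOR G5 = ((a3 OR (((a1 XOR (a3 OR a1)) XNOR (a3 OR a1)) XNOR a3)) NOR (((a1 XOR (a3 OR a1)) XNOR (a3 OR a1)) XNOR a3)) XNOR (((a1 XOR (a3 OR a1)) XNOR (a3 OR a1)) XNOR a3)
At a1=0, a2=0, a3=1: circuit gives 0, formula gives 1.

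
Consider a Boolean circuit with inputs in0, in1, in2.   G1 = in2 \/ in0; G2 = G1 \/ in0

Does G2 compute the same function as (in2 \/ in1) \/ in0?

G1 = in2 \/ in0
G2 = G1 \/ in0 = (in2 \/ in0) \/ in0
At in0=0, in1=1, in2=0: circuit gives 0, formula gives 1.

No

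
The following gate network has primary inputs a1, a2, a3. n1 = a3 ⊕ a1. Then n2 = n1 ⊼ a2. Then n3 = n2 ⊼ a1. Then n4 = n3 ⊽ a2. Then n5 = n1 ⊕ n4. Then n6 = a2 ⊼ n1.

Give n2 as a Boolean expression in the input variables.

(a3 ⊕ a1) ⊼ a2

n1 = a3 ⊕ a1
n2 = n1 ⊼ a2 = (a3 ⊕ a1) ⊼ a2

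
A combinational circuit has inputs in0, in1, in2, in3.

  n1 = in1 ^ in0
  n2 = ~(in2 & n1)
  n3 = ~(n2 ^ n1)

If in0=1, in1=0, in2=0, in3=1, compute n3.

1

n1 = 0 ^ 1 = 1
n2 = ~(0 & 1) = 1
n3 = ~(1 ^ 1) = 1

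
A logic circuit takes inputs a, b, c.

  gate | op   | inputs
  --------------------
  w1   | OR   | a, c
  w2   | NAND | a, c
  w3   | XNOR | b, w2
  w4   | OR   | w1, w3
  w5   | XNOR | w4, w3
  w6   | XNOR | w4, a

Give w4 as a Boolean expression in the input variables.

(a OR c) OR (b XNOR (a NAND c))

w1 = a OR c
w2 = a NAND c
w3 = b XNOR w2 = b XNOR (a NAND c)
w4 = w1 OR w3 = (a OR c) OR (b XNOR (a NAND c))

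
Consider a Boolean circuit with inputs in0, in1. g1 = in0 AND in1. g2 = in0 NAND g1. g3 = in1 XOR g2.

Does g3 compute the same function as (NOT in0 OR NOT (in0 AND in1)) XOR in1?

g1 = in0 AND in1
g2 = in0 NAND g1 = in0 NAND (in0 AND in1)
g3 = in1 XOR g2 = in1 XOR (in0 NAND (in0 AND in1))
At in0=0, in1=1: circuit gives 0, formula gives 0.
At in0=0, in1=0: circuit gives 1, formula gives 1.
Agrees on all 4 inputs.

Yes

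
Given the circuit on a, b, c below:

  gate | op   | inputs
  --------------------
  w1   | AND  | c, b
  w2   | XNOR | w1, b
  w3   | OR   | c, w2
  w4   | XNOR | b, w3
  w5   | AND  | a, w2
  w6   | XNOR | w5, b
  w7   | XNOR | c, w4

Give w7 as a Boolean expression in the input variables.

c XNOR (b XNOR (c OR ((c AND b) XNOR b)))

w1 = c AND b
w2 = w1 XNOR b = (c AND b) XNOR b
w3 = c OR w2 = c OR ((c AND b) XNOR b)
w4 = b XNOR w3 = b XNOR (c OR ((c AND b) XNOR b))
w7 = c XNOR w4 = c XNOR (b XNOR (c OR ((c AND b) XNOR b)))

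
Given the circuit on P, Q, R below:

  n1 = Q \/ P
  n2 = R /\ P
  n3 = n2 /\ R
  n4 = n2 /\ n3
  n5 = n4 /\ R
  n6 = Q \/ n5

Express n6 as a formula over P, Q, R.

n2 = R /\ P
n3 = n2 /\ R = (R /\ P) /\ R
n4 = n2 /\ n3 = (R /\ P) /\ ((R /\ P) /\ R)
n5 = n4 /\ R = ((R /\ P) /\ ((R /\ P) /\ R)) /\ R
n6 = Q \/ n5 = Q \/ (((R /\ P) /\ ((R /\ P) /\ R)) /\ R)

Q \/ (((R /\ P) /\ ((R /\ P) /\ R)) /\ R)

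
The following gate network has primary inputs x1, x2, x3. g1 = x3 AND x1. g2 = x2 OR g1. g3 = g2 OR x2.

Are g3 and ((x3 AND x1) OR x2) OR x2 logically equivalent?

Yes

g1 = x3 AND x1
g2 = x2 OR g1 = x2 OR (x3 AND x1)
g3 = g2 OR x2 = (x2 OR (x3 AND x1)) OR x2
At x1=0, x2=0, x3=0: circuit gives 0, formula gives 0.
At x1=0, x2=1, x3=0: circuit gives 1, formula gives 1.
Agrees on all 8 inputs.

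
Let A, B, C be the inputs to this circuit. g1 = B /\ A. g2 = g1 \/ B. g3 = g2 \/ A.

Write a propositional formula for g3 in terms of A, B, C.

g1 = B /\ A
g2 = g1 \/ B = (B /\ A) \/ B
g3 = g2 \/ A = ((B /\ A) \/ B) \/ A

((B /\ A) \/ B) \/ A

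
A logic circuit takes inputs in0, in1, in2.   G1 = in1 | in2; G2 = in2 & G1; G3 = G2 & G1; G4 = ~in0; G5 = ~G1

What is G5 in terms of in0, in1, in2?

~(in1 | in2)

G1 = in1 | in2
G5 = ~G1 = ~(in1 | in2)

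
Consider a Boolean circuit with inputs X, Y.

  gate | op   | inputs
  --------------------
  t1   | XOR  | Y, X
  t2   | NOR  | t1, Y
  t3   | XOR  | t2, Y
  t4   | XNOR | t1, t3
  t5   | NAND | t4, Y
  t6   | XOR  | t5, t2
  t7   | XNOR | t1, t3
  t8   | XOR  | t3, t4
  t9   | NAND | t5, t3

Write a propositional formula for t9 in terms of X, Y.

t1 = Y XOR X
t2 = t1 NOR Y = (Y XOR X) NOR Y
t3 = t2 XOR Y = ((Y XOR X) NOR Y) XOR Y
t4 = t1 XNOR t3 = (Y XOR X) XNOR (((Y XOR X) NOR Y) XOR Y)
t5 = t4 NAND Y = ((Y XOR X) XNOR (((Y XOR X) NOR Y) XOR Y)) NAND Y
t9 = t5 NAND t3 = (((Y XOR X) XNOR (((Y XOR X) NOR Y) XOR Y)) NAND Y) NAND (((Y XOR X) NOR Y) XOR Y)

(((Y XOR X) XNOR (((Y XOR X) NOR Y) XOR Y)) NAND Y) NAND (((Y XOR X) NOR Y) XOR Y)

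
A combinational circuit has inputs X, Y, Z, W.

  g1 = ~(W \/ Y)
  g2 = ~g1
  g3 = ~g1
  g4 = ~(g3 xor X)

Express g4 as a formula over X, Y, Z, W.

~(~(~(W \/ Y)) xor X)

g1 = ~(W \/ Y)
g3 = ~g1 = ~(~(W \/ Y))
g4 = ~(g3 xor X) = ~(~(~(W \/ Y)) xor X)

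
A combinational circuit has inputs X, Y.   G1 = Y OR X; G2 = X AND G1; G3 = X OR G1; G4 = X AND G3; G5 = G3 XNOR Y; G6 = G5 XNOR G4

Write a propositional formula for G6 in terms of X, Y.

((X OR (Y OR X)) XNOR Y) XNOR (X AND (X OR (Y OR X)))

G1 = Y OR X
G3 = X OR G1 = X OR (Y OR X)
G4 = X AND G3 = X AND (X OR (Y OR X))
G5 = G3 XNOR Y = (X OR (Y OR X)) XNOR Y
G6 = G5 XNOR G4 = ((X OR (Y OR X)) XNOR Y) XNOR (X AND (X OR (Y OR X)))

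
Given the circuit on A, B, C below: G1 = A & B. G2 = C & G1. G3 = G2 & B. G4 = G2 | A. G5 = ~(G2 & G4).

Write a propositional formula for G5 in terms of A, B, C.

G1 = A & B
G2 = C & G1 = C & (A & B)
G4 = G2 | A = (C & (A & B)) | A
G5 = ~(G2 & G4) = ~((C & (A & B)) & ((C & (A & B)) | A))

~((C & (A & B)) & ((C & (A & B)) | A))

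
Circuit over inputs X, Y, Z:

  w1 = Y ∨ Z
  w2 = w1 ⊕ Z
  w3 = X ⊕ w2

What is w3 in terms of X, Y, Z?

w1 = Y ∨ Z
w2 = w1 ⊕ Z = (Y ∨ Z) ⊕ Z
w3 = X ⊕ w2 = X ⊕ ((Y ∨ Z) ⊕ Z)

X ⊕ ((Y ∨ Z) ⊕ Z)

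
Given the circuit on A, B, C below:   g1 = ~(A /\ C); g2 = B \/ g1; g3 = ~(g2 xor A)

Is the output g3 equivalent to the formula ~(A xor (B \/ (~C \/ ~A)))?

g1 = ~(A /\ C)
g2 = B \/ g1 = B \/ (~(A /\ C))
g3 = ~(g2 xor A) = ~((B \/ (~(A /\ C))) xor A)
At A=0, B=0, C=0: circuit gives 0, formula gives 0.
At A=1, B=0, C=0: circuit gives 1, formula gives 1.
Agrees on all 8 inputs.

Yes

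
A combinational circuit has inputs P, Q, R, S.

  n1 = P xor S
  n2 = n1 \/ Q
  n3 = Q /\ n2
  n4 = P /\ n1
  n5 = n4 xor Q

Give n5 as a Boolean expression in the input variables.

(P /\ (P xor S)) xor Q

n1 = P xor S
n4 = P /\ n1 = P /\ (P xor S)
n5 = n4 xor Q = (P /\ (P xor S)) xor Q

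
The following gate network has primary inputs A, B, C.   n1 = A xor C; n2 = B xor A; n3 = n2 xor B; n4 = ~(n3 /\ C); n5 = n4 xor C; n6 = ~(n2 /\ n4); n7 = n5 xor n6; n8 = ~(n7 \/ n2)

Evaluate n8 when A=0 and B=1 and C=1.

n2 = 1 xor 0 = 1
n3 = 1 xor 1 = 0
n4 = ~(0 /\ 1) = 1
n5 = 1 xor 1 = 0
n6 = ~(1 /\ 1) = 0
n7 = 0 xor 0 = 0
n8 = ~(0 \/ 1) = 0

0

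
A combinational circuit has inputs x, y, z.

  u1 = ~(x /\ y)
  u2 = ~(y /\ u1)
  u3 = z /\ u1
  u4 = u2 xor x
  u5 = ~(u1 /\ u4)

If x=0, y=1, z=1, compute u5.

1

u1 = ~(0 /\ 1) = 1
u2 = ~(1 /\ 1) = 0
u4 = 0 xor 0 = 0
u5 = ~(1 /\ 0) = 1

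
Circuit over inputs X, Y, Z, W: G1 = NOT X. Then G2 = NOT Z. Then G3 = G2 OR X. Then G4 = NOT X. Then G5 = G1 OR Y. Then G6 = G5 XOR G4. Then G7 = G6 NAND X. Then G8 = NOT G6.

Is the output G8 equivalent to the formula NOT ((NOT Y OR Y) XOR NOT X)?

No

G1 = NOT X
G4 = NOT X
G5 = G1 OR Y = NOT X OR Y
G6 = G5 XOR G4 = (NOT X OR Y) XOR NOT X
G8 = NOT G6 = NOT ((NOT X OR Y) XOR NOT X)
At X=1, Y=0, Z=0, W=0: circuit gives 1, formula gives 0.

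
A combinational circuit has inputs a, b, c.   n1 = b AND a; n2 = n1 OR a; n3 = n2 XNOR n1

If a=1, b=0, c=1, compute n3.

0

n1 = 0 AND 1 = 0
n2 = 0 OR 1 = 1
n3 = 1 XNOR 0 = 0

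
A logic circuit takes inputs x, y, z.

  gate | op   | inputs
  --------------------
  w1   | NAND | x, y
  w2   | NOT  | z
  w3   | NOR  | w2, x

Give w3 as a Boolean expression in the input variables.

NOT z NOR x

w2 = NOT z
w3 = w2 NOR x = NOT z NOR x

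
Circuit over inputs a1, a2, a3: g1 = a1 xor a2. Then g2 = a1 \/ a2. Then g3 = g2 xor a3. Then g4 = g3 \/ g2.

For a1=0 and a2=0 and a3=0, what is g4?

0

g2 = 0 \/ 0 = 0
g3 = 0 xor 0 = 0
g4 = 0 \/ 0 = 0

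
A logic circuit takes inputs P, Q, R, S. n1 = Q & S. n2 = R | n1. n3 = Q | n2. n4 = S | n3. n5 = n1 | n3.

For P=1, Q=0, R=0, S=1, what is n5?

n1 = 0 & 1 = 0
n2 = 0 | 0 = 0
n3 = 0 | 0 = 0
n5 = 0 | 0 = 0

0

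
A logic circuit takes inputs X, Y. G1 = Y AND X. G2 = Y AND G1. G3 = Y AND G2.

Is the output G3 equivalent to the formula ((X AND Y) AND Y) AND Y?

Yes

G1 = Y AND X
G2 = Y AND G1 = Y AND (Y AND X)
G3 = Y AND G2 = Y AND (Y AND (Y AND X))
At X=0, Y=0: circuit gives 0, formula gives 0.
At X=1, Y=1: circuit gives 1, formula gives 1.
Agrees on all 4 inputs.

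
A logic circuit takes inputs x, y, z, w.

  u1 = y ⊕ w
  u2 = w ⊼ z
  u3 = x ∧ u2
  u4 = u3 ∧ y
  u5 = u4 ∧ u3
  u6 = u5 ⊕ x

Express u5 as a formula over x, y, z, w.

u2 = w ⊼ z
u3 = x ∧ u2 = x ∧ (w ⊼ z)
u4 = u3 ∧ y = (x ∧ (w ⊼ z)) ∧ y
u5 = u4 ∧ u3 = ((x ∧ (w ⊼ z)) ∧ y) ∧ (x ∧ (w ⊼ z))

((x ∧ (w ⊼ z)) ∧ y) ∧ (x ∧ (w ⊼ z))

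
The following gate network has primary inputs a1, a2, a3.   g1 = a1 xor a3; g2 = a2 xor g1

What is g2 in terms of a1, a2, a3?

g1 = a1 xor a3
g2 = a2 xor g1 = a2 xor (a1 xor a3)

a2 xor (a1 xor a3)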